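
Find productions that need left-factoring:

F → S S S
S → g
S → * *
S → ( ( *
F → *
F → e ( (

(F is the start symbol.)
Left-factoring is needed when two productions for the same non-terminal
share a common prefix on the right-hand side.

Productions for F:
  F → S S S
  F → *
  F → e ( (
Productions for S:
  S → g
  S → * *
  S → ( ( *

No common prefixes found.

Answer: No, left-factoring is not needed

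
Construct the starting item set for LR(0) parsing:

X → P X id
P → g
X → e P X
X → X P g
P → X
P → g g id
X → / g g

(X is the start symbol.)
{ [P → . X], [P → . g g id], [P → . g], [X → . / g g], [X → . P X id], [X → . X P g], [X → . e P X], [X' → . X] }

First, augment the grammar with X' → X
I₀ = CLOSURE({ [X' → . X] }):
  [X' → . X] has the dot before X: add [X → . P X id], [X → . e P X], [X → . X P g], [X → . / g g]
  [X → . P X id] has the dot before P: add [P → . g], [P → . X], [P → . g g id]
No further items can be added.

I₀ = { [P → . X], [P → . g g id], [P → . g], [X → . / g g], [X → . P X id], [X → . X P g], [X → . e P X], [X' → . X] }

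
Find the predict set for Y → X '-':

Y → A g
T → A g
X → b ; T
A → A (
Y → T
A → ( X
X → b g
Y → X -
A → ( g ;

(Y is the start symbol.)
PREDICT(Y → X '-') = (FIRST(RHS) \ {ε}) ∪ (FOLLOW(Y) if ε ∈ FIRST(RHS), i.e. RHS ⇒* ε)
FIRST(X) = { 'b' }
FIRST(X '-') = { 'b' }
ε ∉ FIRST(X '-'), so FOLLOW(Y) is not added.
PREDICT(Y → X '-') = { 'b' }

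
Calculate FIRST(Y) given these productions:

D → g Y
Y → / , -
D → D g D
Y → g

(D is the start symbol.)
{ '/', 'g' }

From Y → / , -:
  - '/' is a terminal: add '/' and stop
From Y → g:
  - g is a terminal: add 'g' and stop

Collecting: FIRST(Y) = { '/', 'g' }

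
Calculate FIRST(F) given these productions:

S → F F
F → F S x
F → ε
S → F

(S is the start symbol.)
{ 'x', ε }

FIRST sets of the other non-terminals involved (by the same procedure, iterated to a fixed point):
  FIRST(S) = { 'x', ε }

From F → F S x:
  - F is the symbol being defined: contributes nothing new
    F is nullable, so continue to the next symbol
  - S is a non-terminal: add FIRST(S) \ {ε} = { 'x' }
    S is nullable, so continue to the next symbol
  - x is a terminal: add 'x' and stop
From F → ε:
  - ε-production, so ε ∈ FIRST(F)

Collecting: FIRST(F) = { 'x', ε }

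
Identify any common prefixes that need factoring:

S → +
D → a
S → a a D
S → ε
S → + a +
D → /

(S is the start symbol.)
Left-factoring is needed when two productions for the same non-terminal
share a common prefix on the right-hand side.

Productions for S:
  S → +
  S → a a D
  S → ε
  S → + a +
Productions for D:
  D → a
  D → /

Found common prefix '+' in productions for S

Answer: Yes, S has productions with common prefix '+'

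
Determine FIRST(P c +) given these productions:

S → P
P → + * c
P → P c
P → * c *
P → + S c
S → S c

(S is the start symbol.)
FIRST sets of the non-terminals involved (from the grammar, by fixed-point iteration):
  FIRST(P) = { '*', '+' }

To compute FIRST(P c +), process the symbols left to right:
Symbol P is a non-terminal. Add FIRST(P) \ {ε} = { '*', '+' }
P is not nullable (ε ∉ FIRST(P)), so stop here.
FIRST(P c +) = { '*', '+' }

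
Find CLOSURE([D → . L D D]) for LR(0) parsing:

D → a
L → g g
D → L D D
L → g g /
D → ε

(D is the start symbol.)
Start with: [D → . L D D]
  [D → . L D D] has the dot before L: add [L → . g g], [L → . g g /]
No further items can be added.

CLOSURE = { [D → . L D D], [L → . g g /], [L → . g g] }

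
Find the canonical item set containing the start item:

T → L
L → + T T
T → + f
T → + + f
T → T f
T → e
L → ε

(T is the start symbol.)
First, augment the grammar with T' → T
I₀ = CLOSURE({ [T' → . T] }):
  [T' → . T] has the dot before T: add [T → . L], [T → . + f], [T → . + + f], [T → . T f], [T → . e]
  [T → . L] has the dot before L: add [L → . + T T], [L → .]
No further items can be added.

I₀ = { [L → . + T T], [L → .], [T → . + + f], [T → . + f], [T → . L], [T → . T f], [T → . e], [T' → . T] }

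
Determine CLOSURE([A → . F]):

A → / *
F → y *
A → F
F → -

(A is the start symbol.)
To compute CLOSURE, for each item [A → α.Bβ] where B is a non-terminal, add [B → .γ] for all productions B → γ; repeat for the newly added items until nothing changes.

Start with: [A → . F]
  [A → . F] has the dot before F: add [F → . y *], [F → . -]
No further items can be added.

CLOSURE = { [A → . F], [F → . -], [F → . y *] }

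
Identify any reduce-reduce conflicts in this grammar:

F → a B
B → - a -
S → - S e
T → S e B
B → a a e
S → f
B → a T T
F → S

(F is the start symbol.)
No reduce-reduce conflicts

A reduce-reduce conflict occurs when an LR(0) state has two complete items [A → α .] and [B → β .] — both call for a reduction, and with no lookahead the parser cannot choose between them.

Augment with F' → F and build the canonical LR(0) collection (I0 = CLOSURE({[F' → . F]}), then GOTO on every symbol after a dot until no new states appear). It has 20 states:
  I0: { [F → . S], [F → . a B], [F' → . F], [S → . - S e], [S → . f] }  — shift
  I1: { [S → - . S e], [S → . - S e], [S → . f] }  — shift
  I2: { [F' → F .] }  — accept
  I3: { [F → S .] }  — reduce
  I4: { [B → . - a -], [B → . a T T], [B → . a a e], [F → a . B] }  — shift
  I5: { [S → f .] }  — reduce
  I6: { [B → - . a -] }  — shift
  I7: { [F → a B .] }  — reduce
  I8: { [B → a . T T], [B → a . a e], [S → . - S e], [S → . f], [T → . S e B] }  — shift
  I9: { [T → S . e B] }  — shift
  I10: { [B → a T . T], [S → . - S e], [S → . f], [T → . S e B] }  — shift
  I11: { [B → a a . e] }  — shift
  I12: { [B → a a e .] }  — reduce
  I13: { [B → a T T .] }  — reduce
  I14: { [B → . - a -], [B → . a T T], [B → . a a e], [T → S e . B] }  — shift
  I15: { [T → S e B .] }  — reduce
  I16: { [B → - a . -] }  — shift
  I17: { [B → - a - .] }  — reduce
  I18: { [S → - S . e] }  — shift
  I19: { [S → - S e .] }  — reduce

No state contains more than one complete item.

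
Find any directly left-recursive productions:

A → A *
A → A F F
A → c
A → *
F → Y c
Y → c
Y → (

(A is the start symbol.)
Yes, A is left-recursive

Direct left recursion occurs when N → N α for some non-terminal N (the right-hand side begins with the left-hand side itself).

A → A *: LEFT RECURSIVE (starts with A)
A → A F F: LEFT RECURSIVE (starts with A)
A → c: starts with c
A → *: starts with '*'
F → Y c: starts with Y
Y → c: starts with c
Y → (: starts with '('

The grammar has direct left recursion on: A.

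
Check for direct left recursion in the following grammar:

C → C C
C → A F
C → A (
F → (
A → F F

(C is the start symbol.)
Yes, C is left-recursive

Direct left recursion occurs when N → N α for some non-terminal N (the right-hand side begins with the left-hand side itself).

C → C C: LEFT RECURSIVE (starts with C)
C → A F: starts with A
C → A (: starts with A
F → (: starts with '('
A → F F: starts with F

The grammar has direct left recursion on: C.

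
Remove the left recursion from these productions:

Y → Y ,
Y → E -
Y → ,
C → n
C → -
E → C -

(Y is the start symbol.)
Y → E - Y'
Y → , Y'
Y' → , Y'
Y' → ε
C → n
C → -
E → C -

Y is directly left-recursive. The standard transformation for
  A → A α₁ | ... | A α_m | β₁ | ... | β_n
is
  A  → β₁ A' | ... | β_n A'
  A' → α₁ A' | ... | α_m A' | ε

Y → E - becomes Y → E - Y'
Y → , becomes Y → , Y'
Y → Y , becomes Y' → , Y'
Add Y' → ε

Productions for other non-terminals are unchanged:
  C → n
  C → -
  E → C -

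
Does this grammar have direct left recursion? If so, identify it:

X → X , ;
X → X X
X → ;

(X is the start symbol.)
X → X , ;: LEFT RECURSIVE (starts with X)
X → X X: LEFT RECURSIVE (starts with X)
X → ;: starts with ';'

The grammar has direct left recursion on: X.

Answer: Yes, X is left-recursive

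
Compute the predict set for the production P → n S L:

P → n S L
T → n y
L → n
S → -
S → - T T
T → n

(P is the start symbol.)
{ 'n' }

PREDICT(P → n S L) = (FIRST(RHS) \ {ε}) ∪ (FOLLOW(P) if ε ∈ FIRST(RHS), i.e. RHS ⇒* ε)
FIRST(n S L) = { 'n' }
ε ∉ FIRST(n S L), so FOLLOW(P) is not added.
PREDICT(P → n S L) = { 'n' }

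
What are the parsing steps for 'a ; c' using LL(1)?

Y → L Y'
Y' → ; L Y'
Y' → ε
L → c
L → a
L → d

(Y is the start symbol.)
LL(1) parsing maintains a stack (initially the start symbol over $) and the input. At each step: if the stack top is a terminal, match it against the current input token; if it is a non-terminal N, replace it with the RHS of M[N, lookahead] (the unique production whose predict set contains the lookahead).

Stack is shown with the top on the left.

Stack     Input    Action
-------------------------
Y $       a ; c $  output Y → L Y'
L Y' $    a ; c $  output L → a
a Y' $    a ; c $  match 'a'
Y' $      ; c $    output Y' → ; L Y'
; L Y' $  ; c $    match ';'
L Y' $    c $      output L → c
c Y' $    c $      match 'c'
Y' $      $        output Y' → ε
$         $        accept

The string is accepted.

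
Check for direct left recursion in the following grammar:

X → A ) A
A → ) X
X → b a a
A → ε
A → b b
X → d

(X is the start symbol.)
No direct left recursion

X → A ) A: starts with A
A → ) X: starts with ')'
X → b a a: starts with b
A → ε: starts with ε
A → b b: starts with b
X → d: starts with d

No direct left recursion found.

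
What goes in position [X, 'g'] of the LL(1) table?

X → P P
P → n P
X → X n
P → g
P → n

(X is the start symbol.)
To find M[X, 'g'], we find productions for X where 'g' is in the predict set (PREDICT(N → α) = (FIRST(α) \ {ε}) ∪ (FOLLOW(N) if α ⇒* ε)).

Relevant sets:
  FIRST(P) = { 'g', 'n' }
  FIRST(X) = { 'g', 'n' }

X → P P: PREDICT = { 'g', 'n' }
  'g' is in predict set, so this production goes in M[X, 'g']
X → X n: PREDICT = { 'g', 'n' }
  'g' is in predict set, so this production goes in M[X, 'g']

M[X, 'g'] = X → P P, X → X n  (a multiply-defined cell — the grammar is not LL(1))

Answer: X → P P, X → X n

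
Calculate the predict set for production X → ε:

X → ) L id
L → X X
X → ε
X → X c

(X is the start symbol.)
PREDICT(X → ε) = (FIRST(RHS) \ {ε}) ∪ (FOLLOW(X) if ε ∈ FIRST(RHS), i.e. RHS ⇒* ε)
The right-hand side is ε (FIRST(ε) = { ε }), so the predict set is FOLLOW(X) = { $, ')', 'c', 'id' }
PREDICT(X → ε) = { $, ')', 'c', 'id' }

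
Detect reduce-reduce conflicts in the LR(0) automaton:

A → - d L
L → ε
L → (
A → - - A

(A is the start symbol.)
No reduce-reduce conflicts

A reduce-reduce conflict occurs when an LR(0) state has two complete items [A → α .] and [B → β .] — both call for a reduction, and with no lookahead the parser cannot choose between them.

Augment with A' → A and build the canonical LR(0) collection (I0 = CLOSURE({[A' → . A]}), then GOTO on every symbol after a dot until no new states appear). It has 8 states:
  I0: { [A → . - - A], [A → . - d L], [A' → . A] }  — shift
  I1: { [A → - . - A], [A → - . d L] }  — shift
  I2: { [A' → A .] }  — accept
  I3: { [A → - - . A], [A → . - - A], [A → . - d L] }  — shift
  I4: { [A → - d . L], [L → . (], [L → .] }  — shift, reduce
  I5: { [L → ( .] }  — reduce
  I6: { [A → - d L .] }  — reduce
  I7: { [A → - - A .] }  — reduce

No state contains more than one complete item.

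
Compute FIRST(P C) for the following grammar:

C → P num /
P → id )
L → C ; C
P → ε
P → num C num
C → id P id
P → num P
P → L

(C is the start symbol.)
{ 'id', 'num' }

FIRST sets of the non-terminals involved (from the grammar, by fixed-point iteration):
  FIRST(P) = { 'id', 'num', ε }
  FIRST(C) = { 'id', 'num' }

To compute FIRST(P C), process the symbols left to right:
Symbol P is a non-terminal. Add FIRST(P) \ {ε} = { 'id', 'num' }
P is nullable (ε ∈ FIRST(P)), continue to the next symbol.
Symbol C is a non-terminal. Add FIRST(C) \ {ε} = { 'id', 'num' }
C is not nullable (ε ∉ FIRST(C)), so stop here.
FIRST(P C) = { 'id', 'num' }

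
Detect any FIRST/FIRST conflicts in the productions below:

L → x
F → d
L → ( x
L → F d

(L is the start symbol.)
No FIRST/FIRST conflicts.

A FIRST/FIRST conflict occurs when two productions N → α and N → β for the same non-terminal have FIRST(α) ∩ FIRST(β) ≠ ∅ (with ε ∈ FIRST of a nullable right-hand side, so two nullable alternatives also conflict).

FIRST sets of the non-terminals at (or reachable through a nullable prefix from) the front of some alternative:
  FIRST(F) = { 'd' }

Productions for L:
  L → x: FIRST = { 'x' }
  L → ( x: FIRST = { '(' }
  L → F d: FIRST = { 'd' }
F has only one production, so no FIRST/FIRST conflict is possible there.

All alternatives of each non-terminal have pairwise disjoint FIRST sets.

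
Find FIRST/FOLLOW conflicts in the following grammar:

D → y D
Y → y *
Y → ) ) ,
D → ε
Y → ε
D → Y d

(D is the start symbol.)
Nullable non-terminals: D, Y.
FIRST sets used below: FIRST(Y) = { ')', 'y', ε }

D: nullable alternative(s) D → ε; FOLLOW(D) = { $ }
  D → y D: FIRST \ {ε} = { 'y' } — disjoint from FOLLOW(D)
  D → ε: FIRST \ {ε} = { } — this is the only nullable alternative, skip
  D → Y d: FIRST \ {ε} = { ')', 'd', 'y' } — disjoint from FOLLOW(D)

Y: nullable alternative(s) Y → ε; FOLLOW(Y) = { 'd' }
  Y → y *: FIRST \ {ε} = { 'y' } — disjoint from FOLLOW(Y)
  Y → ) ) ,: FIRST \ {ε} = { ')' } — disjoint from FOLLOW(Y)
  Y → ε: FIRST \ {ε} = { } — this is the only nullable alternative, skip

No FIRST/FOLLOW conflicts found.

Answer: No FIRST/FOLLOW conflicts.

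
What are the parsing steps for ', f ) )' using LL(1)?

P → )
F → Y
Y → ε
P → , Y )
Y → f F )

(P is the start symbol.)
LL(1) parsing maintains a stack (initially the start symbol over $) and the input. At each step: if the stack top is a terminal, match it against the current input token; if it is a non-terminal N, replace it with the RHS of M[N, lookahead] (the unique production whose predict set contains the lookahead).

Stack is shown with the top on the left.

Stack      Input      Action
----------------------------
P $        , f ) ) $  output P → , Y )
, Y ) $    , f ) ) $  match ','
Y ) $      f ) ) $    output Y → f F )
f F ) ) $  f ) ) $    match 'f'
F ) ) $    ) ) $      output F → Y
Y ) ) $    ) ) $      output Y → ε
) ) $      ) ) $      match ')'
) $        ) $        match ')'
$          $          accept

The string is accepted.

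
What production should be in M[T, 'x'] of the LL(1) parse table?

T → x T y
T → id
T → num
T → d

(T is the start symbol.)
T → x T y

To find M[T, 'x'], we find productions for T where 'x' is in the predict set (PREDICT(N → α) = (FIRST(α) \ {ε}) ∪ (FOLLOW(N) if α ⇒* ε)).

T → x T y: PREDICT = { 'x' }
  'x' is in predict set, so this production goes in M[T, 'x']
T → id: PREDICT = { 'id' }
T → num: PREDICT = { 'num' }
T → d: PREDICT = { 'd' }

M[T, 'x'] = T → x T y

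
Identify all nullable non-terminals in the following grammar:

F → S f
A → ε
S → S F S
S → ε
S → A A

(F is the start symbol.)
A non-terminal is nullable if it can derive ε (the empty string): either it has an ε-production, or it has a production whose right-hand side consists entirely of nullable non-terminals.

ε-productions: A → ε, S → ε
So A, S are immediately nullable.
No further non-terminal can be added: every production for the remaining non-terminals contains a terminal or a non-nullable non-terminal.
Nullable = { 'A', 'S' }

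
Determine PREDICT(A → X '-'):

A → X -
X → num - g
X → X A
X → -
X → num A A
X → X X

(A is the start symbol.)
{ '-', 'num' }

PREDICT(A → X '-') = (FIRST(RHS) \ {ε}) ∪ (FOLLOW(A) if ε ∈ FIRST(RHS), i.e. RHS ⇒* ε)
FIRST(X) = { '-', 'num' }
FIRST(X '-') = { '-', 'num' }
ε ∉ FIRST(X '-'), so FOLLOW(A) is not added.
PREDICT(A → X '-') = { '-', 'num' }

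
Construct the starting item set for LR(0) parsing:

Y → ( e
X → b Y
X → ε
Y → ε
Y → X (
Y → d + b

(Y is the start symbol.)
First, augment the grammar with Y' → Y
I₀ = CLOSURE({ [Y' → . Y] }):
  [Y' → . Y] has the dot before Y: add [Y → . ( e], [Y → .], [Y → . X (], [Y → . d + b]
  [Y → . X (] has the dot before X: add [X → . b Y], [X → .]
No further items can be added.

I₀ = { [X → . b Y], [X → .], [Y → . ( e], [Y → . X (], [Y → . d + b], [Y → .], [Y' → . Y] }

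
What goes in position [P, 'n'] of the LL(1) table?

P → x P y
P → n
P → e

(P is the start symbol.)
To find M[P, 'n'], we find productions for P where 'n' is in the predict set (PREDICT(N → α) = (FIRST(α) \ {ε}) ∪ (FOLLOW(N) if α ⇒* ε)).

P → x P y: PREDICT = { 'x' }
P → n: PREDICT = { 'n' }
  'n' is in predict set, so this production goes in M[P, 'n']
P → e: PREDICT = { 'e' }

M[P, 'n'] = P → n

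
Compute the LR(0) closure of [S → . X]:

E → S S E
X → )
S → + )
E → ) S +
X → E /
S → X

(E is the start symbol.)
Start with: [S → . X]
  [S → . X] has the dot before X: add [X → . )], [X → . E /]
  [X → . E /] has the dot before E: add [E → . S S E], [E → . ) S +]
  [E → . S S E] has the dot before S: add [S → . + )]
No further items can be added.

CLOSURE = { [E → . ) S +], [E → . S S E], [S → . + )], [S → . X], [X → . )], [X → . E /] }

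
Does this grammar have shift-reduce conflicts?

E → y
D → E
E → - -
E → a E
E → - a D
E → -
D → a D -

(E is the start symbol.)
A shift-reduce conflict occurs when an LR(0) state has both:
  - a complete (reduce) item [A → α .] (dot at the end), and
  - a shift item [B → β . c γ] (dot before a terminal).

Augment with E' → E and build the canonical LR(0) collection (I0 = CLOSURE({[E' → . E]}), then GOTO on every symbol after a dot until no new states appear). It has 14 states:
  I0: { [E → . - -], [E → . - a D], [E → . -], [E → . a E], [E → . y], [E' → . E] }  — shift
  I1: { [E → - . -], [E → - . a D], [E → - .] }  — shift, reduce
  I2: { [E' → E .] }  — accept
  I3: { [E → . - -], [E → . - a D], [E → . -], [E → . a E], [E → . y], [E → a . E] }  — shift
  I4: { [E → y .] }  — reduce
  I5: { [E → a E .] }  — reduce
  I6: { [E → - - .] }  — reduce
  I7: { [D → . E], [D → . a D -], [E → - a . D], [E → . - -], [E → . - a D], [E → . -], [E → . a E], [E → . y] }  — shift
  I8: { [E → - a D .] }  — reduce
  I9: { [D → E .] }  — reduce
  I10: { [D → . E], [D → . a D -], [D → a . D -], [E → . - -], [E → . - a D], [E → . -], [E → . a E], [E → . y], [E → a . E] }  — shift
  I11: { [D → a D . -] }  — shift
  I12: { [D → E .], [E → a E .] }  — 2 reduces
  I13: { [D → a D - .] }  — reduce

I1 contains reduce item [E → - .] and shift items [E → - . -], [E → - . a D] — shift-reduce conflict.

Answer: Yes — I1: [E → - .] vs [E → - . -]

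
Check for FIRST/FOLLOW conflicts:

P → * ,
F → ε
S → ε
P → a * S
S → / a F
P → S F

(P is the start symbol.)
No FIRST/FOLLOW conflicts.

A FIRST/FOLLOW conflict occurs when a non-terminal N has a nullable alternative N → β (β ⇒* ε) and another alternative N → α with FIRST(α) ∩ FOLLOW(N) ≠ ∅: on such a lookahead the parser cannot decide between expanding α and letting N vanish via β.

Nullable non-terminals: F, P, S.
FIRST sets used below: FIRST(S) = { '/', ε }, FIRST(F) = { ε }
F has a nullable alternative but only one production, so nothing to check.

P: nullable alternative(s) P → S F; FOLLOW(P) = { $ }
  P → * ,: FIRST \ {ε} = { '*' } — disjoint from FOLLOW(P)
  P → a * S: FIRST \ {ε} = { 'a' } — disjoint from FOLLOW(P)
  P → S F: FIRST \ {ε} = { '/' } — this is the only nullable alternative, skip

S: nullable alternative(s) S → ε; FOLLOW(S) = { $ }
  S → ε: FIRST \ {ε} = { } — this is the only nullable alternative, skip
  S → / a F: FIRST \ {ε} = { '/' } — disjoint from FOLLOW(S)

No FIRST/FOLLOW conflicts found.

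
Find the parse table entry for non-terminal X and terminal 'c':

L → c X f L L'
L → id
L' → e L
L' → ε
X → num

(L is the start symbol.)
To find M[X, 'c'], we find productions for X where 'c' is in the predict set (PREDICT(N → α) = (FIRST(α) \ {ε}) ∪ (FOLLOW(N) if α ⇒* ε)).

X → num: PREDICT = { 'num' }

M[X, 'c'] is empty (no production applies)

Answer: Empty (error entry)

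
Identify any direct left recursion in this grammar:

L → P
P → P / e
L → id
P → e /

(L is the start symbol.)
Yes, P is left-recursive

L → P: starts with P
P → P / e: LEFT RECURSIVE (starts with P)
L → id: starts with id
P → e /: starts with e

The grammar has direct left recursion on: P.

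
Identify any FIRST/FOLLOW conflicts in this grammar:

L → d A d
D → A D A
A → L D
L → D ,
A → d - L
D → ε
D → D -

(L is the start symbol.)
Yes. D → A D A with FOLLOW(D) on { ',', '-', 'd' }; D → D '-' with FOLLOW(D) on { ',', '-', 'd' }

A FIRST/FOLLOW conflict occurs when a non-terminal N has a nullable alternative N → β (β ⇒* ε) and another alternative N → α with FIRST(α) ∩ FOLLOW(N) ≠ ∅: on such a lookahead the parser cannot decide between expanding α and letting N vanish via β.

Nullable non-terminals: D.
FIRST sets used below: FIRST(A) = { ',', '-', 'd' }, FIRST(D) = { ',', '-', 'd', ε }

D: nullable alternative(s) D → ε; FOLLOW(D) = { ',', '-', 'd' }
  D → A D A: FIRST \ {ε} = { ',', '-', 'd' } — overlaps FOLLOW(D) on { ',', '-', 'd' }: CONFLICT
  D → ε: FIRST \ {ε} = { } — this is the only nullable alternative, skip
  D → D -: FIRST \ {ε} = { ',', '-', 'd' } — overlaps FOLLOW(D) on { ',', '-', 'd' }: CONFLICT

A, L have no nullable alternative, so no FIRST/FOLLOW check is needed there.

So the grammar has 2 FIRST/FOLLOW conflicts (marked CONFLICT above).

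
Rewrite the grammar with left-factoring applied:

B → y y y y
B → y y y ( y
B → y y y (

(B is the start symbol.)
Left-factoring transforms A → αβ₁ | αβ₂ into A → αA' and A' → β₁ | β₂
(α is the longest common prefix among the alternatives). Repeat until
no nonterminal has two alternatives with a common prefix.

Round 1: B has alternatives sharing prefix 'y y y'. Introduce B': B → y y y B'
  Add: B' → y
  Add: B' → ( y
  Add: B' → (

Round 2: B' has alternatives sharing prefix '('. Introduce B'': B' → ( B''
  Add: B'' → y
  Add: B'' → ε

No remaining common prefixes — done.

Resulting grammar:
B → y y y B'
B' → y
B' → ( B''
B'' → y
B'' → ε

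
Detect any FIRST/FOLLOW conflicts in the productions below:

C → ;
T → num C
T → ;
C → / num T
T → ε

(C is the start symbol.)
No FIRST/FOLLOW conflicts.

A FIRST/FOLLOW conflict occurs when a non-terminal N has a nullable alternative N → β (β ⇒* ε) and another alternative N → α with FIRST(α) ∩ FOLLOW(N) ≠ ∅: on such a lookahead the parser cannot decide between expanding α and letting N vanish via β.

Nullable non-terminals: T.

T: nullable alternative(s) T → ε; FOLLOW(T) = { $ }
  T → num C: FIRST \ {ε} = { 'num' } — disjoint from FOLLOW(T)
  T → ;: FIRST \ {ε} = { ';' } — disjoint from FOLLOW(T)
  T → ε: FIRST \ {ε} = { } — this is the only nullable alternative, skip

C has no nullable alternative, so no FIRST/FOLLOW check is needed there.

No FIRST/FOLLOW conflicts found.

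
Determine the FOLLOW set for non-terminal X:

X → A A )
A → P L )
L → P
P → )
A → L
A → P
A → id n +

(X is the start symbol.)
X is the start symbol, so $ ∈ FOLLOW(X).
X does not occur on any right-hand side.

Taking the union: FOLLOW(X) = { $ }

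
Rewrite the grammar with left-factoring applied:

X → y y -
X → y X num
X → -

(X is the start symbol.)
Left-factoring transforms A → αβ₁ | αβ₂ into A → αA' and A' → β₁ | β₂
(α is the longest common prefix among the alternatives). Repeat until
no nonterminal has two alternatives with a common prefix.

Round 1: X has alternatives sharing prefix 'y'. Introduce X': X → y X'
  Add: X' → y -
  Add: X' → X num

No remaining common prefixes — done.

Resulting grammar:
X → y X'
X' → y -
X' → X num
X → -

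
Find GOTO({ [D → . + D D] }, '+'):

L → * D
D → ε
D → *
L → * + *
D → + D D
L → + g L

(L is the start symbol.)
GOTO(I, '+') = CLOSURE({ [A → αX.β] : [A → α.Xβ] ∈ I, X = '+' })

Items with dot before '+', with the dot advanced:
  [D → . + D D] → [D → + . D D]
Closure of the advanced items:
  [D → + . D D] has the dot before D: add [D → .], [D → . *], [D → . + D D]

GOTO = { [D → + . D D], [D → . *], [D → . + D D], [D → .] }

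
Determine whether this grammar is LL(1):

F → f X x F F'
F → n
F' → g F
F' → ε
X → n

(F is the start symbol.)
Relevant sets:
  FOLLOW(F') = { $, 'g' }

For F:
  PREDICT(F → f X x F F') = { 'f' }
  PREDICT(F → n) = { 'n' }
For F':
  PREDICT(F' → g F) = { 'g' }
  PREDICT(F' → ε) = { $, 'g' }
X has a single production, so nothing to check there.

Conflict found: Predict set conflict for F': { 'g' }
The grammar is NOT LL(1).

Answer: No. Predict set conflict for F': { 'g' }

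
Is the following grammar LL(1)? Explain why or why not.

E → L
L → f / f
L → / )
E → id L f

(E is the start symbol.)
A grammar is LL(1) if for each non-terminal N with multiple productions, the predict sets of those productions are pairwise disjoint, where PREDICT(N → α) = (FIRST(α) \ {ε}) ∪ (FOLLOW(N) if α ⇒* ε).

Relevant sets:
  FIRST(L) = { '/', 'f' }

For E:
  PREDICT(E → L) = { '/', 'f' }
  PREDICT(E → id L f) = { 'id' }
For L:
  PREDICT(L → f '/' f) = { 'f' }
  PREDICT(L → '/' ')') = { '/' }

All predict sets are disjoint. The grammar IS LL(1).

Answer: Yes, the grammar is LL(1).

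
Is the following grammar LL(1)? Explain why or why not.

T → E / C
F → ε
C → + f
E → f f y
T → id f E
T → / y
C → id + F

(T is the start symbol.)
A grammar is LL(1) if for each non-terminal N with multiple productions, the predict sets of those productions are pairwise disjoint, where PREDICT(N → α) = (FIRST(α) \ {ε}) ∪ (FOLLOW(N) if α ⇒* ε).

Relevant sets:
  FIRST(E) = { 'f' }

For T:
  PREDICT(T → E '/' C) = { 'f' }
  PREDICT(T → id f E) = { 'id' }
  PREDICT(T → '/' y) = { '/' }
For C:
  PREDICT(C → '+' f) = { '+' }
  PREDICT(C → id '+' F) = { 'id' }
F, E have a single production, so nothing to check there.

All predict sets are disjoint. The grammar IS LL(1).

Answer: Yes, the grammar is LL(1).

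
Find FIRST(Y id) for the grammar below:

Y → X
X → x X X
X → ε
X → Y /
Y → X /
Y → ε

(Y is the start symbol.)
{ '/', 'id', 'x' }

FIRST sets of the non-terminals involved (from the grammar, by fixed-point iteration):
  FIRST(Y) = { '/', 'x', ε }

To compute FIRST(Y id), process the symbols left to right:
Symbol Y is a non-terminal. Add FIRST(Y) \ {ε} = { '/', 'x' }
Y is nullable (ε ∈ FIRST(Y)), continue to the next symbol.
Symbol id is a terminal. Add 'id' and stop.
FIRST(Y id) = { '/', 'id', 'x' }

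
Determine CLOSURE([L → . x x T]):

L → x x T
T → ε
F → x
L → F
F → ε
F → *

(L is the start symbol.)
{ [L → . x x T] }

To compute CLOSURE, for each item [A → α.Bβ] where B is a non-terminal, add [B → .γ] for all productions B → γ; repeat for the newly added items until nothing changes.

Start with: [L → . x x T]
The dot precedes the terminal x, so nothing is added.

CLOSURE = { [L → . x x T] }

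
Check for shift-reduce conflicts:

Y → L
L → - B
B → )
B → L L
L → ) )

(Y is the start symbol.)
Yes — I5: [B → ) .] vs [L → ) . )]

Augment with Y' → Y and build the canonical LR(0) collection (I0 = CLOSURE({[Y' → . Y]}), then GOTO on every symbol after a dot until no new states appear). It has 10 states:
  I0: { [L → . ) )], [L → . - B], [Y → . L], [Y' → . Y] }  — shift
  I1: { [L → ) . )] }  — shift
  I2: { [B → . )], [B → . L L], [L → - . B], [L → . ) )], [L → . - B] }  — shift
  I3: { [Y → L .] }  — reduce
  I4: { [Y' → Y .] }  — accept
  I5: { [B → ) .], [L → ) . )] }  — shift, reduce
  I6: { [L → - B .] }  — reduce
  I7: { [B → L . L], [L → . ) )], [L → . - B] }  — shift
  I8: { [B → L L .] }  — reduce
  I9: { [L → ) ) .] }  — reduce

I5 contains reduce item [B → ) .] and shift item [L → ) . )] — shift-reduce conflict.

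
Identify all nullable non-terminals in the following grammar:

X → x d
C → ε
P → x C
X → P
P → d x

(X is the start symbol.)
A non-terminal is nullable if it can derive ε (the empty string): either it has an ε-production, or it has a production whose right-hand side consists entirely of nullable non-terminals.

ε-productions: C → ε
So C is immediately nullable.
No further non-terminal can be added: every production for the remaining non-terminals contains a terminal or a non-nullable non-terminal.
Nullable = { 'C' }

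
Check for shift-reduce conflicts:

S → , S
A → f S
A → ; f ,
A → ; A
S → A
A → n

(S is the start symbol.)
Augment with S' → S and build the canonical LR(0) collection (I0 = CLOSURE({[S' → . S]}), then GOTO on every symbol after a dot until no new states appear). It has 12 states:
  I0: { [A → . ; A], [A → . ; f ,], [A → . f S], [A → . n], [S → . , S], [S → . A], [S' → . S] }  — shift
  I1: { [A → . ; A], [A → . ; f ,], [A → . f S], [A → . n], [S → , . S], [S → . , S], [S → . A] }  — shift
  I2: { [A → . ; A], [A → . ; f ,], [A → . f S], [A → . n], [A → ; . A], [A → ; . f ,] }  — shift
  I3: { [S → A .] }  — reduce
  I4: { [S' → S .] }  — accept
  I5: { [A → . ; A], [A → . ; f ,], [A → . f S], [A → . n], [A → f . S], [S → . , S], [S → . A] }  — shift
  I6: { [A → n .] }  — reduce
  I7: { [A → f S .] }  — reduce
  I8: { [A → ; A .] }  — reduce
  I9: { [A → . ; A], [A → . ; f ,], [A → . f S], [A → . n], [A → ; f . ,], [A → f . S], [S → . , S], [S → . A] }  — shift
  I10: { [A → . ; A], [A → . ; f ,], [A → . f S], [A → . n], [A → ; f , .], [S → , . S], [S → . , S], [S → . A] }  — shift, reduce
  I11: { [S → , S .] }  — reduce

I10 contains reduce item [A → ; f , .] and shift items [A → . ; A], [A → . ; f ,], [A → . f S], [A → . n], [S → . , S] — shift-reduce conflict.

Answer: Yes — I10: [A → ; f , .] vs [A → . ; A]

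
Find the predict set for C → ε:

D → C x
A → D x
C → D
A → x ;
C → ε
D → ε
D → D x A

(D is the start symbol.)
PREDICT(C → ε) = (FIRST(RHS) \ {ε}) ∪ (FOLLOW(C) if ε ∈ FIRST(RHS), i.e. RHS ⇒* ε)
The right-hand side is ε (FIRST(ε) = { ε }), so the predict set is FOLLOW(C) = { 'x' }
PREDICT(C → ε) = { 'x' }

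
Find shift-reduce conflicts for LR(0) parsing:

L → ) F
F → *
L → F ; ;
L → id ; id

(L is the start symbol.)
A shift-reduce conflict occurs when an LR(0) state has both:
  - a complete (reduce) item [A → α .] (dot at the end), and
  - a shift item [B → β . c γ] (dot before a terminal).

Augment with L' → L and build the canonical LR(0) collection (I0 = CLOSURE({[L' → . L]}), then GOTO on every symbol after a dot until no new states appear). It has 11 states:
  I0: { [F → . *], [L → . ) F], [L → . F ; ;], [L → . id ; id], [L' → . L] }  — shift
  I1: { [F → . *], [L → ) . F] }  — shift
  I2: { [F → * .] }  — reduce
  I3: { [L → F . ; ;] }  — shift
  I4: { [L' → L .] }  — accept
  I5: { [L → id . ; id] }  — shift
  I6: { [L → id ; . id] }  — shift
  I7: { [L → id ; id .] }  — reduce
  I8: { [L → F ; . ;] }  — shift
  I9: { [L → F ; ; .] }  — reduce
  I10: { [L → ) F .] }  — reduce

No state contains both a complete item and a shift item.

Answer: No shift-reduce conflicts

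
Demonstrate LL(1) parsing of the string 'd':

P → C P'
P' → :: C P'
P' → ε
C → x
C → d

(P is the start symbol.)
LL(1) parsing maintains a stack (initially the start symbol over $) and the input. At each step: if the stack top is a terminal, match it against the current input token; if it is a non-terminal N, replace it with the RHS of M[N, lookahead] (the unique production whose predict set contains the lookahead).

Stack is shown with the top on the left.

Stack   Input  Action
---------------------
P $     d $    output P → C P'
C P' $  d $    output C → d
d P' $  d $    match 'd'
P' $    $      output P' → ε
$       $      accept

The string is accepted.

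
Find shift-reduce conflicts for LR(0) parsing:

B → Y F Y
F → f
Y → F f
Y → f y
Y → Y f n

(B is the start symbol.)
Yes — I4: [F → f .] vs [Y → f . y]; I7: [F → f .] vs [Y → Y f . n]; I9: [B → Y F Y .] vs [Y → Y . f n]

A shift-reduce conflict occurs when an LR(0) state has both:
  - a complete (reduce) item [A → α .] (dot at the end), and
  - a shift item [B → β . c γ] (dot before a terminal).

Augment with B' → B and build the canonical LR(0) collection (I0 = CLOSURE({[B' → . B]}), then GOTO on every symbol after a dot until no new states appear). It has 12 states:
  I0: { [B → . Y F Y], [B' → . B], [F → . f], [Y → . F f], [Y → . Y f n], [Y → . f y] }  — shift
  I1: { [B' → B .] }  — accept
  I2: { [Y → F . f] }  — shift
  I3: { [B → Y . F Y], [F → . f], [Y → Y . f n] }  — shift
  I4: { [F → f .], [Y → f . y] }  — shift, reduce
  I5: { [Y → f y .] }  — reduce
  I6: { [B → Y F . Y], [F → . f], [Y → . F f], [Y → . Y f n], [Y → . f y] }  — shift
  I7: { [F → f .], [Y → Y f . n] }  — shift, reduce
  I8: { [Y → Y f n .] }  — reduce
  I9: { [B → Y F Y .], [Y → Y . f n] }  — shift, reduce
  I10: { [Y → Y f . n] }  — shift
  I11: { [Y → F f .] }  — reduce

I4 contains reduce item [F → f .] and shift item [Y → f . y] — shift-reduce conflict.
I7 contains reduce item [F → f .] and shift item [Y → Y f . n] — shift-reduce conflict.
I9 contains reduce item [B → Y F Y .] and shift item [Y → Y . f n] — shift-reduce conflict.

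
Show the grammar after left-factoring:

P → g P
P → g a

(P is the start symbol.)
Left-factoring transforms A → αβ₁ | αβ₂ into A → αA' and A' → β₁ | β₂
(α is the longest common prefix among the alternatives). Repeat until
no nonterminal has two alternatives with a common prefix.

Round 1: P has alternatives sharing prefix 'g'. Introduce P': P → g P'
  Add: P' → P
  Add: P' → a

No remaining common prefixes — done.

Resulting grammar:
P → g P'
P' → P
P' → a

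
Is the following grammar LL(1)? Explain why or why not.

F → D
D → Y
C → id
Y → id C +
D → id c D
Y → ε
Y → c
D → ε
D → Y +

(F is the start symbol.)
A grammar is LL(1) if for each non-terminal N with multiple productions, the predict sets of those productions are pairwise disjoint, where PREDICT(N → α) = (FIRST(α) \ {ε}) ∪ (FOLLOW(N) if α ⇒* ε).

Relevant sets:
  FIRST(Y) = { 'c', 'id', ε }
  FOLLOW(D) = { $ }
  FOLLOW(Y) = { $, '+' }

For D:
  PREDICT(D → Y) = { $, 'c', 'id' }
  PREDICT(D → id c D) = { 'id' }
  PREDICT(D → ε) = { $ }
  PREDICT(D → Y '+') = { '+', 'c', 'id' }
For Y:
  PREDICT(Y → id C '+') = { 'id' }
  PREDICT(Y → ε) = { $, '+' }
  PREDICT(Y → c) = { 'c' }
F, C have a single production, so nothing to check there.

Conflict found: Predict set conflict for D: { 'id' }
The grammar is NOT LL(1).

Answer: No. Predict set conflict for D: { 'id' }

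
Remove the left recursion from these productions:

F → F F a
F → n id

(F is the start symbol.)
F → n id F'
F' → F a F'
F' → ε

F is directly left-recursive. The standard transformation for
  A → A α₁ | ... | A α_m | β₁ | ... | β_n
is
  A  → β₁ A' | ... | β_n A'
  A' → α₁ A' | ... | α_m A' | ε

F → n id becomes F → n id F'
F → F F a becomes F' → F a F'
Add F' → ε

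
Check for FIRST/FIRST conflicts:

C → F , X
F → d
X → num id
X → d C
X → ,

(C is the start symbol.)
A FIRST/FIRST conflict occurs when two productions N → α and N → β for the same non-terminal have FIRST(α) ∩ FIRST(β) ≠ ∅ (with ε ∈ FIRST of a nullable right-hand side, so two nullable alternatives also conflict).

Productions for X:
  X → num id: FIRST = { 'num' }
  X → d C: FIRST = { 'd' }
  X → ,: FIRST = { ',' }
C, F have only one production, so no FIRST/FIRST conflict is possible there.

All alternatives of each non-terminal have pairwise disjoint FIRST sets.

Answer: No FIRST/FIRST conflicts.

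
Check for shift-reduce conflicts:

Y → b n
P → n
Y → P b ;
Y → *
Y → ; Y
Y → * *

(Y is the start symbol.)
Augment with Y' → Y and build the canonical LR(0) collection (I0 = CLOSURE({[Y' → . Y]}), then GOTO on every symbol after a dot until no new states appear). It has 12 states:
  I0: { [P → . n], [Y → . * *], [Y → . *], [Y → . ; Y], [Y → . P b ;], [Y → . b n], [Y' → . Y] }  — shift
  I1: { [Y → * . *], [Y → * .] }  — shift, reduce
  I2: { [P → . n], [Y → . * *], [Y → . *], [Y → . ; Y], [Y → . P b ;], [Y → . b n], [Y → ; . Y] }  — shift
  I3: { [Y → P . b ;] }  — shift
  I4: { [Y' → Y .] }  — accept
  I5: { [Y → b . n] }  — shift
  I6: { [P → n .] }  — reduce
  I7: { [Y → b n .] }  — reduce
  I8: { [Y → P b . ;] }  — shift
  I9: { [Y → P b ; .] }  — reduce
  I10: { [Y → ; Y .] }  — reduce
  I11: { [Y → * * .] }  — reduce

I1 contains reduce item [Y → * .] and shift item [Y → * . *] — shift-reduce conflict.

Answer: Yes — I1: [Y → * .] vs [Y → * . *]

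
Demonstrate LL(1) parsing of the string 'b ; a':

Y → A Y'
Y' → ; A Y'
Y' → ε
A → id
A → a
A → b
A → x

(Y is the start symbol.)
LL(1) parsing maintains a stack (initially the start symbol over $) and the input. At each step: if the stack top is a terminal, match it against the current input token; if it is a non-terminal N, replace it with the RHS of M[N, lookahead] (the unique production whose predict set contains the lookahead).

Stack is shown with the top on the left.

Stack     Input    Action
-------------------------
Y $       b ; a $  output Y → A Y'
A Y' $    b ; a $  output A → b
b Y' $    b ; a $  match 'b'
Y' $      ; a $    output Y' → ; A Y'
; A Y' $  ; a $    match ';'
A Y' $    a $      output A → a
a Y' $    a $      match 'a'
Y' $      $        output Y' → ε
$         $        accept

The string is accepted.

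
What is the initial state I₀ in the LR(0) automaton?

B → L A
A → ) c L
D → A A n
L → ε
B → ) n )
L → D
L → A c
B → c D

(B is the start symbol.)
{ [A → . ) c L], [B → . ) n )], [B → . L A], [B → . c D], [B' → . B], [D → . A A n], [L → . A c], [L → . D], [L → .] }

First, augment the grammar with B' → B
I₀ = CLOSURE({ [B' → . B] }):
  [B' → . B] has the dot before B: add [B → . L A], [B → . ) n )], [B → . c D]
  [B → . L A] has the dot before L: add [L → .], [L → . D], [L → . A c]
  [L → . D] has the dot before D: add [D → . A A n]
  [L → . A c] has the dot before A: add [A → . ) c L]
No further items can be added.

I₀ = { [A → . ) c L], [B → . ) n )], [B → . L A], [B → . c D], [B' → . B], [D → . A A n], [L → . A c], [L → . D], [L → .] }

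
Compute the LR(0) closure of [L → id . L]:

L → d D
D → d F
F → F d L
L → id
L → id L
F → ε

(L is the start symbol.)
{ [L → . d D], [L → . id L], [L → . id], [L → id . L] }

Start with: [L → id . L]
  [L → id . L] has the dot before L: add [L → . d D], [L → . id], [L → . id L]
No further items can be added.

CLOSURE = { [L → . d D], [L → . id L], [L → . id], [L → id . L] }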